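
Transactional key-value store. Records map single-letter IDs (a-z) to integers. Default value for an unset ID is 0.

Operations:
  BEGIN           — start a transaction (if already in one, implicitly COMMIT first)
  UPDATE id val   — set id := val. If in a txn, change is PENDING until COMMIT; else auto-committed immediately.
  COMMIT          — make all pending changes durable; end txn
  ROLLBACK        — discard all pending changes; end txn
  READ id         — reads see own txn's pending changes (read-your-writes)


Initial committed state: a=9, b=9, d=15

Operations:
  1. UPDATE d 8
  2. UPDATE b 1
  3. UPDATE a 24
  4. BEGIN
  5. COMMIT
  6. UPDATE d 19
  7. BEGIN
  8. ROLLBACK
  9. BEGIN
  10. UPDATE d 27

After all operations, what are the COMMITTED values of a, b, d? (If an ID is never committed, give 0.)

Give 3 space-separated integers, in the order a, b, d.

Initial committed: {a=9, b=9, d=15}
Op 1: UPDATE d=8 (auto-commit; committed d=8)
Op 2: UPDATE b=1 (auto-commit; committed b=1)
Op 3: UPDATE a=24 (auto-commit; committed a=24)
Op 4: BEGIN: in_txn=True, pending={}
Op 5: COMMIT: merged [] into committed; committed now {a=24, b=1, d=8}
Op 6: UPDATE d=19 (auto-commit; committed d=19)
Op 7: BEGIN: in_txn=True, pending={}
Op 8: ROLLBACK: discarded pending []; in_txn=False
Op 9: BEGIN: in_txn=True, pending={}
Op 10: UPDATE d=27 (pending; pending now {d=27})
Final committed: {a=24, b=1, d=19}

Answer: 24 1 19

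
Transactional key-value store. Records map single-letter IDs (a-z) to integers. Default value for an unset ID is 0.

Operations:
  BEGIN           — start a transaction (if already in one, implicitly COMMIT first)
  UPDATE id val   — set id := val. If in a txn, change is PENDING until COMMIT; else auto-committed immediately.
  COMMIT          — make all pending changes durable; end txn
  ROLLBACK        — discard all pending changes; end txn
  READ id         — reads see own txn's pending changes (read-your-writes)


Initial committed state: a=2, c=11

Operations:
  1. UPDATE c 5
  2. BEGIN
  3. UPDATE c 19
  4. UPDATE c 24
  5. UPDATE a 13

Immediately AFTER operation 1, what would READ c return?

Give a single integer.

Answer: 5

Derivation:
Initial committed: {a=2, c=11}
Op 1: UPDATE c=5 (auto-commit; committed c=5)
After op 1: visible(c) = 5 (pending={}, committed={a=2, c=5})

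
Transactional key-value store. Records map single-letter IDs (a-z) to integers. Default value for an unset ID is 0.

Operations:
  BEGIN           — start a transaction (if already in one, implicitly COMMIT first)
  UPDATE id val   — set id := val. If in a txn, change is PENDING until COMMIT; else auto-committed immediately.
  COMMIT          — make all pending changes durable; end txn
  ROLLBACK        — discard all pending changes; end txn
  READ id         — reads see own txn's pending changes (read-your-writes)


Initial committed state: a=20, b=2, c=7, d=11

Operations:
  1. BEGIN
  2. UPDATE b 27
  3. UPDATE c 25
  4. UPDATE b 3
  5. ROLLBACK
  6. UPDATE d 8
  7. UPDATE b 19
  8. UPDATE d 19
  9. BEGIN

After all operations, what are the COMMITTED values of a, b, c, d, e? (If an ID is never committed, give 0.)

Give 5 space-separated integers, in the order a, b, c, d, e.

Initial committed: {a=20, b=2, c=7, d=11}
Op 1: BEGIN: in_txn=True, pending={}
Op 2: UPDATE b=27 (pending; pending now {b=27})
Op 3: UPDATE c=25 (pending; pending now {b=27, c=25})
Op 4: UPDATE b=3 (pending; pending now {b=3, c=25})
Op 5: ROLLBACK: discarded pending ['b', 'c']; in_txn=False
Op 6: UPDATE d=8 (auto-commit; committed d=8)
Op 7: UPDATE b=19 (auto-commit; committed b=19)
Op 8: UPDATE d=19 (auto-commit; committed d=19)
Op 9: BEGIN: in_txn=True, pending={}
Final committed: {a=20, b=19, c=7, d=19}

Answer: 20 19 7 19 0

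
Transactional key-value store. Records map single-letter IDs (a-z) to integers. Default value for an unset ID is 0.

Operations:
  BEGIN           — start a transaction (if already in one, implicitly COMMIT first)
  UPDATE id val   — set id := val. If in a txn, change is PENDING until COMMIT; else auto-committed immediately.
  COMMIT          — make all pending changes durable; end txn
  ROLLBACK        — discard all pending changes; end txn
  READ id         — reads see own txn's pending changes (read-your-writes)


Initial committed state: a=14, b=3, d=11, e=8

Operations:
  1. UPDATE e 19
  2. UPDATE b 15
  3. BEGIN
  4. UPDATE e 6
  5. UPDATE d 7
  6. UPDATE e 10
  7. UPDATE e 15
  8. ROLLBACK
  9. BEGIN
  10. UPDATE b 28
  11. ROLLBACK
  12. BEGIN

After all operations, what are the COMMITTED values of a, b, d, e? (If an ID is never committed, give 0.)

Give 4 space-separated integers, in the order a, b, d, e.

Answer: 14 15 11 19

Derivation:
Initial committed: {a=14, b=3, d=11, e=8}
Op 1: UPDATE e=19 (auto-commit; committed e=19)
Op 2: UPDATE b=15 (auto-commit; committed b=15)
Op 3: BEGIN: in_txn=True, pending={}
Op 4: UPDATE e=6 (pending; pending now {e=6})
Op 5: UPDATE d=7 (pending; pending now {d=7, e=6})
Op 6: UPDATE e=10 (pending; pending now {d=7, e=10})
Op 7: UPDATE e=15 (pending; pending now {d=7, e=15})
Op 8: ROLLBACK: discarded pending ['d', 'e']; in_txn=False
Op 9: BEGIN: in_txn=True, pending={}
Op 10: UPDATE b=28 (pending; pending now {b=28})
Op 11: ROLLBACK: discarded pending ['b']; in_txn=False
Op 12: BEGIN: in_txn=True, pending={}
Final committed: {a=14, b=15, d=11, e=19}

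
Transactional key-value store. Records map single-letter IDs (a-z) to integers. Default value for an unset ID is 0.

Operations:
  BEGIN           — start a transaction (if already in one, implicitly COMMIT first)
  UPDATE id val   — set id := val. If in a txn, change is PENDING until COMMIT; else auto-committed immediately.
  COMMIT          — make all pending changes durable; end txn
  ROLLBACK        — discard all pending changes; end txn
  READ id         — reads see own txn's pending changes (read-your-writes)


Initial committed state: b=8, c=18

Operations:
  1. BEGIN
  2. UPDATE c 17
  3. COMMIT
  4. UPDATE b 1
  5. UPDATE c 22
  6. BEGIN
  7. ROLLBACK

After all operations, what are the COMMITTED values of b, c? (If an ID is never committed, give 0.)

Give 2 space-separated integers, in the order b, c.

Answer: 1 22

Derivation:
Initial committed: {b=8, c=18}
Op 1: BEGIN: in_txn=True, pending={}
Op 2: UPDATE c=17 (pending; pending now {c=17})
Op 3: COMMIT: merged ['c'] into committed; committed now {b=8, c=17}
Op 4: UPDATE b=1 (auto-commit; committed b=1)
Op 5: UPDATE c=22 (auto-commit; committed c=22)
Op 6: BEGIN: in_txn=True, pending={}
Op 7: ROLLBACK: discarded pending []; in_txn=False
Final committed: {b=1, c=22}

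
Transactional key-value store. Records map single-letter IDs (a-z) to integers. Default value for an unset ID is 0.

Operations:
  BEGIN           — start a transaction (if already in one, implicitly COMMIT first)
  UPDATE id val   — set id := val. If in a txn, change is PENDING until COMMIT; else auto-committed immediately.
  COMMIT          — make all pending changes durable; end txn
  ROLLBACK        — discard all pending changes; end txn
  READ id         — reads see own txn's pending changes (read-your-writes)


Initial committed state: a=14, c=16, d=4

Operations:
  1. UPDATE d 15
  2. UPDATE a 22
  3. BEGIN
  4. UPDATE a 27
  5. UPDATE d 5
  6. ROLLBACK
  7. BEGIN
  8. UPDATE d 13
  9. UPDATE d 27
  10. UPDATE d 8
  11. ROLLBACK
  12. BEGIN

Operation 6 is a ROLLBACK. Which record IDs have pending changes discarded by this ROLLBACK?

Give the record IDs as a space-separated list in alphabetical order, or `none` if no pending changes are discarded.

Initial committed: {a=14, c=16, d=4}
Op 1: UPDATE d=15 (auto-commit; committed d=15)
Op 2: UPDATE a=22 (auto-commit; committed a=22)
Op 3: BEGIN: in_txn=True, pending={}
Op 4: UPDATE a=27 (pending; pending now {a=27})
Op 5: UPDATE d=5 (pending; pending now {a=27, d=5})
Op 6: ROLLBACK: discarded pending ['a', 'd']; in_txn=False
Op 7: BEGIN: in_txn=True, pending={}
Op 8: UPDATE d=13 (pending; pending now {d=13})
Op 9: UPDATE d=27 (pending; pending now {d=27})
Op 10: UPDATE d=8 (pending; pending now {d=8})
Op 11: ROLLBACK: discarded pending ['d']; in_txn=False
Op 12: BEGIN: in_txn=True, pending={}
ROLLBACK at op 6 discards: ['a', 'd']

Answer: a d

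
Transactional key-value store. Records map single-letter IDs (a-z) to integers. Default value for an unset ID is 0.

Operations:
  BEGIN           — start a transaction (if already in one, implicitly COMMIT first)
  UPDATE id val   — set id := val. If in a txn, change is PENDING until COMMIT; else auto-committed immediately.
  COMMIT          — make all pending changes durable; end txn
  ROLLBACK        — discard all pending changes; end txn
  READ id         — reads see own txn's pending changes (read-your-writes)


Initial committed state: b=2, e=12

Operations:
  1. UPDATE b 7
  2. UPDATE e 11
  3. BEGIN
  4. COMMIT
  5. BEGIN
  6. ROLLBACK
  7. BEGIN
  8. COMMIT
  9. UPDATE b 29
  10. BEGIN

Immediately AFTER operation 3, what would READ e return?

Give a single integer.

Answer: 11

Derivation:
Initial committed: {b=2, e=12}
Op 1: UPDATE b=7 (auto-commit; committed b=7)
Op 2: UPDATE e=11 (auto-commit; committed e=11)
Op 3: BEGIN: in_txn=True, pending={}
After op 3: visible(e) = 11 (pending={}, committed={b=7, e=11})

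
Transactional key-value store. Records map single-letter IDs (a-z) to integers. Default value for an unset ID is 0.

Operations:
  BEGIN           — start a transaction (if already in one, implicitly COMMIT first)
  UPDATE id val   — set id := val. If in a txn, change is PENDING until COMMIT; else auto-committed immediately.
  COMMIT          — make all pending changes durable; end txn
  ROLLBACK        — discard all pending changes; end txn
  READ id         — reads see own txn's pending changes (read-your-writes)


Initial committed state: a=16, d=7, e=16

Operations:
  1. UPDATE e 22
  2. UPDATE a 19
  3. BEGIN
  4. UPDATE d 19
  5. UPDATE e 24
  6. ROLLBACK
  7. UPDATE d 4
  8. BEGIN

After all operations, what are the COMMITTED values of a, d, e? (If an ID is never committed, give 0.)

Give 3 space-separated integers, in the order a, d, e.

Answer: 19 4 22

Derivation:
Initial committed: {a=16, d=7, e=16}
Op 1: UPDATE e=22 (auto-commit; committed e=22)
Op 2: UPDATE a=19 (auto-commit; committed a=19)
Op 3: BEGIN: in_txn=True, pending={}
Op 4: UPDATE d=19 (pending; pending now {d=19})
Op 5: UPDATE e=24 (pending; pending now {d=19, e=24})
Op 6: ROLLBACK: discarded pending ['d', 'e']; in_txn=False
Op 7: UPDATE d=4 (auto-commit; committed d=4)
Op 8: BEGIN: in_txn=True, pending={}
Final committed: {a=19, d=4, e=22}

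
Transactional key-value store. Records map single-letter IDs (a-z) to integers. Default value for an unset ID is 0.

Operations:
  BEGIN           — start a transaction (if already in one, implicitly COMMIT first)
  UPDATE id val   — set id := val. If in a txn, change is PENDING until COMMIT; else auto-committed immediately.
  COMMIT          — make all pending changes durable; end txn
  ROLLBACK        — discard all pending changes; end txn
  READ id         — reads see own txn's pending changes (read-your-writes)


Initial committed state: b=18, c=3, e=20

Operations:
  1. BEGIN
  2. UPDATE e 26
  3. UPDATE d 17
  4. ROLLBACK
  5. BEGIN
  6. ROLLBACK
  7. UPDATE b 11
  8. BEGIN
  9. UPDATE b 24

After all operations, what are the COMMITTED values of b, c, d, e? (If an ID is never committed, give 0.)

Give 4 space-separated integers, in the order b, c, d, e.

Initial committed: {b=18, c=3, e=20}
Op 1: BEGIN: in_txn=True, pending={}
Op 2: UPDATE e=26 (pending; pending now {e=26})
Op 3: UPDATE d=17 (pending; pending now {d=17, e=26})
Op 4: ROLLBACK: discarded pending ['d', 'e']; in_txn=False
Op 5: BEGIN: in_txn=True, pending={}
Op 6: ROLLBACK: discarded pending []; in_txn=False
Op 7: UPDATE b=11 (auto-commit; committed b=11)
Op 8: BEGIN: in_txn=True, pending={}
Op 9: UPDATE b=24 (pending; pending now {b=24})
Final committed: {b=11, c=3, e=20}

Answer: 11 3 0 20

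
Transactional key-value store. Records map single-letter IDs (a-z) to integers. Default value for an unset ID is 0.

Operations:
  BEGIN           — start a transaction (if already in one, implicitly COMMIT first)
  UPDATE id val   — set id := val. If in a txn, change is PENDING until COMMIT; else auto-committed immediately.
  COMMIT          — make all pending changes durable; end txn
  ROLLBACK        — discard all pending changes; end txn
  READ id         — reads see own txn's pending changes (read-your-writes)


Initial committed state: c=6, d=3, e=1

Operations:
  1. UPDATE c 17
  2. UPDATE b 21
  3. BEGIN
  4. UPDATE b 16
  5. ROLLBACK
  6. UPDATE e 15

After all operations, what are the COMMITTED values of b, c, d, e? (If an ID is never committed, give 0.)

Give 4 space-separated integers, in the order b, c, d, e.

Answer: 21 17 3 15

Derivation:
Initial committed: {c=6, d=3, e=1}
Op 1: UPDATE c=17 (auto-commit; committed c=17)
Op 2: UPDATE b=21 (auto-commit; committed b=21)
Op 3: BEGIN: in_txn=True, pending={}
Op 4: UPDATE b=16 (pending; pending now {b=16})
Op 5: ROLLBACK: discarded pending ['b']; in_txn=False
Op 6: UPDATE e=15 (auto-commit; committed e=15)
Final committed: {b=21, c=17, d=3, e=15}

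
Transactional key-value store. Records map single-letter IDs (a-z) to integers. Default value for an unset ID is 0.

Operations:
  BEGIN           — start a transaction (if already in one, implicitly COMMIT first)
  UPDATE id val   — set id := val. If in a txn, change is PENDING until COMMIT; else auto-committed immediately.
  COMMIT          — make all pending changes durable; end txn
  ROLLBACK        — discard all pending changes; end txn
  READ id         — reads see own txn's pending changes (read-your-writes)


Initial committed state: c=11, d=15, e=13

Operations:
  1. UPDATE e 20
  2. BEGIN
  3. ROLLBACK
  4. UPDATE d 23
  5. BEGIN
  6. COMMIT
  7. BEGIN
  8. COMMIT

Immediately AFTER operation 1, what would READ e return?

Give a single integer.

Initial committed: {c=11, d=15, e=13}
Op 1: UPDATE e=20 (auto-commit; committed e=20)
After op 1: visible(e) = 20 (pending={}, committed={c=11, d=15, e=20})

Answer: 20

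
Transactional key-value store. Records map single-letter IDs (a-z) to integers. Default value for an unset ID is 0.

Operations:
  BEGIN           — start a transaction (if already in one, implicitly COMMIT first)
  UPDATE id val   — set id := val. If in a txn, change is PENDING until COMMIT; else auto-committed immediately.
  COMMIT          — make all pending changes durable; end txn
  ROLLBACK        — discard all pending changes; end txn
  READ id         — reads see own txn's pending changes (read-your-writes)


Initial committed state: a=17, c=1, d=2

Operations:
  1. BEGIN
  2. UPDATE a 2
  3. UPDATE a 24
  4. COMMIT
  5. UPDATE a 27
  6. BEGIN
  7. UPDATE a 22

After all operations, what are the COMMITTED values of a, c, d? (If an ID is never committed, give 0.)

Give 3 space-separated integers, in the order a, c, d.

Answer: 27 1 2

Derivation:
Initial committed: {a=17, c=1, d=2}
Op 1: BEGIN: in_txn=True, pending={}
Op 2: UPDATE a=2 (pending; pending now {a=2})
Op 3: UPDATE a=24 (pending; pending now {a=24})
Op 4: COMMIT: merged ['a'] into committed; committed now {a=24, c=1, d=2}
Op 5: UPDATE a=27 (auto-commit; committed a=27)
Op 6: BEGIN: in_txn=True, pending={}
Op 7: UPDATE a=22 (pending; pending now {a=22})
Final committed: {a=27, c=1, d=2}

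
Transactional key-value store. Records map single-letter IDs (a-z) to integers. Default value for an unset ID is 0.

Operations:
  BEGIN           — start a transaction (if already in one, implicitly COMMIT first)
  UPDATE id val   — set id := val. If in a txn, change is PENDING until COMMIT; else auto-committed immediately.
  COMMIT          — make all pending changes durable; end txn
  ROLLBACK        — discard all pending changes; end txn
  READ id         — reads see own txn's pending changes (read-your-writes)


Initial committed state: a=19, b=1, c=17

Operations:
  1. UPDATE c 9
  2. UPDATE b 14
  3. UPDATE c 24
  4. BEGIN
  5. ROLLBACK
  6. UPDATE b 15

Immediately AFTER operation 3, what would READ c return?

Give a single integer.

Initial committed: {a=19, b=1, c=17}
Op 1: UPDATE c=9 (auto-commit; committed c=9)
Op 2: UPDATE b=14 (auto-commit; committed b=14)
Op 3: UPDATE c=24 (auto-commit; committed c=24)
After op 3: visible(c) = 24 (pending={}, committed={a=19, b=14, c=24})

Answer: 24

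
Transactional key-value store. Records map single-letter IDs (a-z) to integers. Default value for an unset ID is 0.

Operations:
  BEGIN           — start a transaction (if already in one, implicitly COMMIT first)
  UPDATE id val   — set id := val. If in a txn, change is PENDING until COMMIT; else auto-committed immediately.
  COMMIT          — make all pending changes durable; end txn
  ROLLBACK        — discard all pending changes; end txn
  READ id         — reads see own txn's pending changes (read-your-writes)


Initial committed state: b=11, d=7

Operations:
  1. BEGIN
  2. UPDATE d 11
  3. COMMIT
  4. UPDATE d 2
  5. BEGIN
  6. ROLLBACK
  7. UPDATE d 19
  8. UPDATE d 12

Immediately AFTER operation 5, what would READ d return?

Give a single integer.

Initial committed: {b=11, d=7}
Op 1: BEGIN: in_txn=True, pending={}
Op 2: UPDATE d=11 (pending; pending now {d=11})
Op 3: COMMIT: merged ['d'] into committed; committed now {b=11, d=11}
Op 4: UPDATE d=2 (auto-commit; committed d=2)
Op 5: BEGIN: in_txn=True, pending={}
After op 5: visible(d) = 2 (pending={}, committed={b=11, d=2})

Answer: 2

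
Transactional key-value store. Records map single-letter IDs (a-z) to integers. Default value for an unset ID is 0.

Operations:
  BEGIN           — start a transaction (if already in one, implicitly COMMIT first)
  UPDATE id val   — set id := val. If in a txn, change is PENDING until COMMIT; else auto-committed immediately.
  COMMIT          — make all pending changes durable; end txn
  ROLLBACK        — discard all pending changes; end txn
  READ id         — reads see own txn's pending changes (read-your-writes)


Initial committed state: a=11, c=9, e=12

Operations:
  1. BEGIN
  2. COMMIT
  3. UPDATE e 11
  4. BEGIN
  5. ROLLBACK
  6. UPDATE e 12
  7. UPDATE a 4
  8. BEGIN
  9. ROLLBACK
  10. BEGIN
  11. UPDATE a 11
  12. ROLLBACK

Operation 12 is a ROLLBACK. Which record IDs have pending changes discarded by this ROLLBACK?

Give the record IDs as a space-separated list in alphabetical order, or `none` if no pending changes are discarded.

Initial committed: {a=11, c=9, e=12}
Op 1: BEGIN: in_txn=True, pending={}
Op 2: COMMIT: merged [] into committed; committed now {a=11, c=9, e=12}
Op 3: UPDATE e=11 (auto-commit; committed e=11)
Op 4: BEGIN: in_txn=True, pending={}
Op 5: ROLLBACK: discarded pending []; in_txn=False
Op 6: UPDATE e=12 (auto-commit; committed e=12)
Op 7: UPDATE a=4 (auto-commit; committed a=4)
Op 8: BEGIN: in_txn=True, pending={}
Op 9: ROLLBACK: discarded pending []; in_txn=False
Op 10: BEGIN: in_txn=True, pending={}
Op 11: UPDATE a=11 (pending; pending now {a=11})
Op 12: ROLLBACK: discarded pending ['a']; in_txn=False
ROLLBACK at op 12 discards: ['a']

Answer: a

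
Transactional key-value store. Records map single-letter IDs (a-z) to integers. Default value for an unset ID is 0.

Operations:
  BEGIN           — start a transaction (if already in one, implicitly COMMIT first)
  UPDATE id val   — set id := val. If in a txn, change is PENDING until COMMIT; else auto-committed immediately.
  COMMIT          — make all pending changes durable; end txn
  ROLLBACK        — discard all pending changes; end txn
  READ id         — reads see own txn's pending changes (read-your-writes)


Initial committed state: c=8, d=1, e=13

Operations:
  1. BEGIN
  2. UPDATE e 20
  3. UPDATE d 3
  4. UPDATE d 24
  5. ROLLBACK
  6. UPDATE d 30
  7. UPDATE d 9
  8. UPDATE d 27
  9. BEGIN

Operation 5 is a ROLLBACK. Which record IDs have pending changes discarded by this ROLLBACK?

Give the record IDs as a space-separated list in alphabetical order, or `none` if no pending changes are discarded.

Answer: d e

Derivation:
Initial committed: {c=8, d=1, e=13}
Op 1: BEGIN: in_txn=True, pending={}
Op 2: UPDATE e=20 (pending; pending now {e=20})
Op 3: UPDATE d=3 (pending; pending now {d=3, e=20})
Op 4: UPDATE d=24 (pending; pending now {d=24, e=20})
Op 5: ROLLBACK: discarded pending ['d', 'e']; in_txn=False
Op 6: UPDATE d=30 (auto-commit; committed d=30)
Op 7: UPDATE d=9 (auto-commit; committed d=9)
Op 8: UPDATE d=27 (auto-commit; committed d=27)
Op 9: BEGIN: in_txn=True, pending={}
ROLLBACK at op 5 discards: ['d', 'e']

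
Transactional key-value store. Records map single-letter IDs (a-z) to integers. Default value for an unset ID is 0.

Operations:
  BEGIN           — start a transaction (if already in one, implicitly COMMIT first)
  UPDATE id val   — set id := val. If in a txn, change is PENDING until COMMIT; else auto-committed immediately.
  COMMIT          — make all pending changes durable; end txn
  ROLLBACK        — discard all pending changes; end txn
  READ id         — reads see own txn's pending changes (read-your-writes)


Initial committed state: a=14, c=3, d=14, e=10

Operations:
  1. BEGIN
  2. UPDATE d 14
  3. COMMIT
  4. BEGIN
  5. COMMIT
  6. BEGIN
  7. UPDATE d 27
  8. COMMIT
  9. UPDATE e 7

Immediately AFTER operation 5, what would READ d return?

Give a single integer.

Initial committed: {a=14, c=3, d=14, e=10}
Op 1: BEGIN: in_txn=True, pending={}
Op 2: UPDATE d=14 (pending; pending now {d=14})
Op 3: COMMIT: merged ['d'] into committed; committed now {a=14, c=3, d=14, e=10}
Op 4: BEGIN: in_txn=True, pending={}
Op 5: COMMIT: merged [] into committed; committed now {a=14, c=3, d=14, e=10}
After op 5: visible(d) = 14 (pending={}, committed={a=14, c=3, d=14, e=10})

Answer: 14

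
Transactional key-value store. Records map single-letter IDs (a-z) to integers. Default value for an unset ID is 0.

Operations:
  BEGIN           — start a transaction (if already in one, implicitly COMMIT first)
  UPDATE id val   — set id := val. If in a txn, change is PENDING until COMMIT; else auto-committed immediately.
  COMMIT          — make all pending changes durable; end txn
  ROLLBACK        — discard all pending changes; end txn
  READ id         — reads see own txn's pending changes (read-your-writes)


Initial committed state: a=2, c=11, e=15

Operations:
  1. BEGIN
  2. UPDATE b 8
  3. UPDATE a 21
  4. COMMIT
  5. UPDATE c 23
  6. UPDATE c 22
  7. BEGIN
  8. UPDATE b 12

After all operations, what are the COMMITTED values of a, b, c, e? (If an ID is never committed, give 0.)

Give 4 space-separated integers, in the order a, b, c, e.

Initial committed: {a=2, c=11, e=15}
Op 1: BEGIN: in_txn=True, pending={}
Op 2: UPDATE b=8 (pending; pending now {b=8})
Op 3: UPDATE a=21 (pending; pending now {a=21, b=8})
Op 4: COMMIT: merged ['a', 'b'] into committed; committed now {a=21, b=8, c=11, e=15}
Op 5: UPDATE c=23 (auto-commit; committed c=23)
Op 6: UPDATE c=22 (auto-commit; committed c=22)
Op 7: BEGIN: in_txn=True, pending={}
Op 8: UPDATE b=12 (pending; pending now {b=12})
Final committed: {a=21, b=8, c=22, e=15}

Answer: 21 8 22 15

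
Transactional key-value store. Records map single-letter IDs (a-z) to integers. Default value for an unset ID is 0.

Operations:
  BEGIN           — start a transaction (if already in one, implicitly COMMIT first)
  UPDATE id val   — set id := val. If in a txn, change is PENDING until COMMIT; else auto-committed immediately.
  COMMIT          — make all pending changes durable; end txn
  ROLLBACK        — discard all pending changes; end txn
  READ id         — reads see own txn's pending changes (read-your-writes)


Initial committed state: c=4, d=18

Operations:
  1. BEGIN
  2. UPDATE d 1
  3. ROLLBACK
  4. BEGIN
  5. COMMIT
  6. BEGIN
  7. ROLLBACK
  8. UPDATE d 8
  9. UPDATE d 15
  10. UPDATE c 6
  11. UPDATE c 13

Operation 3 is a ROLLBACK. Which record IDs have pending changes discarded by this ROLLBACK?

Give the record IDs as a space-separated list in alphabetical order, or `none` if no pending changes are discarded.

Initial committed: {c=4, d=18}
Op 1: BEGIN: in_txn=True, pending={}
Op 2: UPDATE d=1 (pending; pending now {d=1})
Op 3: ROLLBACK: discarded pending ['d']; in_txn=False
Op 4: BEGIN: in_txn=True, pending={}
Op 5: COMMIT: merged [] into committed; committed now {c=4, d=18}
Op 6: BEGIN: in_txn=True, pending={}
Op 7: ROLLBACK: discarded pending []; in_txn=False
Op 8: UPDATE d=8 (auto-commit; committed d=8)
Op 9: UPDATE d=15 (auto-commit; committed d=15)
Op 10: UPDATE c=6 (auto-commit; committed c=6)
Op 11: UPDATE c=13 (auto-commit; committed c=13)
ROLLBACK at op 3 discards: ['d']

Answer: d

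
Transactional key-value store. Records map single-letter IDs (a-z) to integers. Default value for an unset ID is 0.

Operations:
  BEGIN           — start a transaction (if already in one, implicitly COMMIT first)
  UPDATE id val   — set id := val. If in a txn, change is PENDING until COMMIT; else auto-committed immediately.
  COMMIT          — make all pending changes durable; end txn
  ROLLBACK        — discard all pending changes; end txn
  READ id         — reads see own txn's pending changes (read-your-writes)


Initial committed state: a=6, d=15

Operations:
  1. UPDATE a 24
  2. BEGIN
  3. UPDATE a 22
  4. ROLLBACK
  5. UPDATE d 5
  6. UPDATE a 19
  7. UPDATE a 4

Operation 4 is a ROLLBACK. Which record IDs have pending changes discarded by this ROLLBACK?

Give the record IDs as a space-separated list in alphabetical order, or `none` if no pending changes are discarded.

Answer: a

Derivation:
Initial committed: {a=6, d=15}
Op 1: UPDATE a=24 (auto-commit; committed a=24)
Op 2: BEGIN: in_txn=True, pending={}
Op 3: UPDATE a=22 (pending; pending now {a=22})
Op 4: ROLLBACK: discarded pending ['a']; in_txn=False
Op 5: UPDATE d=5 (auto-commit; committed d=5)
Op 6: UPDATE a=19 (auto-commit; committed a=19)
Op 7: UPDATE a=4 (auto-commit; committed a=4)
ROLLBACK at op 4 discards: ['a']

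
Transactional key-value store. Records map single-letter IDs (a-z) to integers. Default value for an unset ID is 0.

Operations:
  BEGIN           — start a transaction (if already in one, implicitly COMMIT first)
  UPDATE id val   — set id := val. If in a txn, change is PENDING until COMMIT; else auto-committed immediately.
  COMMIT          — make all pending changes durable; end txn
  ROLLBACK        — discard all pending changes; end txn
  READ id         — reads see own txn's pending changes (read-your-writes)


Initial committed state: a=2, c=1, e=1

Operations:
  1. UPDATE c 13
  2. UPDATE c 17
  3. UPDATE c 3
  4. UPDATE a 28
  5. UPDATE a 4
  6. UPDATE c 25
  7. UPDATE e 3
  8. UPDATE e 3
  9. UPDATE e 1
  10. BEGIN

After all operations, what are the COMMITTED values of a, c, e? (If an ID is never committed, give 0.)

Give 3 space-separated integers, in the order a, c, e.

Answer: 4 25 1

Derivation:
Initial committed: {a=2, c=1, e=1}
Op 1: UPDATE c=13 (auto-commit; committed c=13)
Op 2: UPDATE c=17 (auto-commit; committed c=17)
Op 3: UPDATE c=3 (auto-commit; committed c=3)
Op 4: UPDATE a=28 (auto-commit; committed a=28)
Op 5: UPDATE a=4 (auto-commit; committed a=4)
Op 6: UPDATE c=25 (auto-commit; committed c=25)
Op 7: UPDATE e=3 (auto-commit; committed e=3)
Op 8: UPDATE e=3 (auto-commit; committed e=3)
Op 9: UPDATE e=1 (auto-commit; committed e=1)
Op 10: BEGIN: in_txn=True, pending={}
Final committed: {a=4, c=25, e=1}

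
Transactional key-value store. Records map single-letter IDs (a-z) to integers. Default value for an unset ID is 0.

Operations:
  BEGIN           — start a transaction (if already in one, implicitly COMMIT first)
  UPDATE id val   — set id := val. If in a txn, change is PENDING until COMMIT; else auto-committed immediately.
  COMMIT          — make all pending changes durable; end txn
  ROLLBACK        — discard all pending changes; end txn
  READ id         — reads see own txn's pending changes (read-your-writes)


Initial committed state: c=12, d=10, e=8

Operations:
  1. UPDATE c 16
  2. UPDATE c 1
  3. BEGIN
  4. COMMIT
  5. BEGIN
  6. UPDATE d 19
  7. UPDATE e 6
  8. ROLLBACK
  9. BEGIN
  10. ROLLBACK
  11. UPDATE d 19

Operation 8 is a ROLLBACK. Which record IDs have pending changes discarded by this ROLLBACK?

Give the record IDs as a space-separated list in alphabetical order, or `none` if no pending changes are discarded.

Answer: d e

Derivation:
Initial committed: {c=12, d=10, e=8}
Op 1: UPDATE c=16 (auto-commit; committed c=16)
Op 2: UPDATE c=1 (auto-commit; committed c=1)
Op 3: BEGIN: in_txn=True, pending={}
Op 4: COMMIT: merged [] into committed; committed now {c=1, d=10, e=8}
Op 5: BEGIN: in_txn=True, pending={}
Op 6: UPDATE d=19 (pending; pending now {d=19})
Op 7: UPDATE e=6 (pending; pending now {d=19, e=6})
Op 8: ROLLBACK: discarded pending ['d', 'e']; in_txn=False
Op 9: BEGIN: in_txn=True, pending={}
Op 10: ROLLBACK: discarded pending []; in_txn=False
Op 11: UPDATE d=19 (auto-commit; committed d=19)
ROLLBACK at op 8 discards: ['d', 'e']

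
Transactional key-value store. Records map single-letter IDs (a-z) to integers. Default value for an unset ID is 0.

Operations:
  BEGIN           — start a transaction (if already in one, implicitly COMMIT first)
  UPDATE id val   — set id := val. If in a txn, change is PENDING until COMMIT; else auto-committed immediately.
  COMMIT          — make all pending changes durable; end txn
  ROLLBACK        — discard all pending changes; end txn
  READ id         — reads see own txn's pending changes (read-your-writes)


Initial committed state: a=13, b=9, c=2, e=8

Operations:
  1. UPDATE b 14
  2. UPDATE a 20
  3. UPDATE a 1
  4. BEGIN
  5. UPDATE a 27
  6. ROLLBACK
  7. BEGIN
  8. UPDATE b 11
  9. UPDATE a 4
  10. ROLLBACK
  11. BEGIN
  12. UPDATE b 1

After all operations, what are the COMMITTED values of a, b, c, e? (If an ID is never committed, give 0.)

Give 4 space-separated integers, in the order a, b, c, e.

Answer: 1 14 2 8

Derivation:
Initial committed: {a=13, b=9, c=2, e=8}
Op 1: UPDATE b=14 (auto-commit; committed b=14)
Op 2: UPDATE a=20 (auto-commit; committed a=20)
Op 3: UPDATE a=1 (auto-commit; committed a=1)
Op 4: BEGIN: in_txn=True, pending={}
Op 5: UPDATE a=27 (pending; pending now {a=27})
Op 6: ROLLBACK: discarded pending ['a']; in_txn=False
Op 7: BEGIN: in_txn=True, pending={}
Op 8: UPDATE b=11 (pending; pending now {b=11})
Op 9: UPDATE a=4 (pending; pending now {a=4, b=11})
Op 10: ROLLBACK: discarded pending ['a', 'b']; in_txn=False
Op 11: BEGIN: in_txn=True, pending={}
Op 12: UPDATE b=1 (pending; pending now {b=1})
Final committed: {a=1, b=14, c=2, e=8}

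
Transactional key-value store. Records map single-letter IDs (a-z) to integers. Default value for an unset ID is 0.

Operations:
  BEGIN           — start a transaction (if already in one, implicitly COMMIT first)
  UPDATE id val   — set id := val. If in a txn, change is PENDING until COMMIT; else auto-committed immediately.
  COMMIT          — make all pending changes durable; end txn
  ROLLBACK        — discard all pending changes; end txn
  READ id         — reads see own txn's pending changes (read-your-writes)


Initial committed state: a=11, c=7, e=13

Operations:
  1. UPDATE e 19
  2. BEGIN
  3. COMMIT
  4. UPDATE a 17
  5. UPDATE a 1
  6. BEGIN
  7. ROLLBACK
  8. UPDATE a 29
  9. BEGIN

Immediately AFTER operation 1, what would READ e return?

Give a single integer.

Initial committed: {a=11, c=7, e=13}
Op 1: UPDATE e=19 (auto-commit; committed e=19)
After op 1: visible(e) = 19 (pending={}, committed={a=11, c=7, e=19})

Answer: 19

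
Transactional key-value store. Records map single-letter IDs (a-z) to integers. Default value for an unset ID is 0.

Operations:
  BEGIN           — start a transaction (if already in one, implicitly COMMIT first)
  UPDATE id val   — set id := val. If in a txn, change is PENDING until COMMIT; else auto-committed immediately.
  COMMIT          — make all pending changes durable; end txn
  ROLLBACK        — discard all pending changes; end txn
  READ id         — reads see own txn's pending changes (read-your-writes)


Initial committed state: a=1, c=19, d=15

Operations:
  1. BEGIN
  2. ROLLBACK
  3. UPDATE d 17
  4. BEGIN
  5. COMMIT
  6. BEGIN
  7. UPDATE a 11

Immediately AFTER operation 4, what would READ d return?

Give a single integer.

Answer: 17

Derivation:
Initial committed: {a=1, c=19, d=15}
Op 1: BEGIN: in_txn=True, pending={}
Op 2: ROLLBACK: discarded pending []; in_txn=False
Op 3: UPDATE d=17 (auto-commit; committed d=17)
Op 4: BEGIN: in_txn=True, pending={}
After op 4: visible(d) = 17 (pending={}, committed={a=1, c=19, d=17})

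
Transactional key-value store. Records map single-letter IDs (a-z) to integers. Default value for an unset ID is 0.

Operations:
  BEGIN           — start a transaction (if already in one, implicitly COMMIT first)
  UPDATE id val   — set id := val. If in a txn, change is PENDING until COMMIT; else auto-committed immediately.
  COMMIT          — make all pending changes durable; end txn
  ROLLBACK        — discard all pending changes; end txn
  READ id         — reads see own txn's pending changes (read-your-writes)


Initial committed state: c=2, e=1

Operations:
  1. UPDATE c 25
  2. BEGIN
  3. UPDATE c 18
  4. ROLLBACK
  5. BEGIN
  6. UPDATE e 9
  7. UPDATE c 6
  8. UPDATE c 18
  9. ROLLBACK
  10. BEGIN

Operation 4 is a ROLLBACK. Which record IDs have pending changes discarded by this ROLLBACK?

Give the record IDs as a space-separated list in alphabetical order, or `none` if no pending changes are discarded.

Initial committed: {c=2, e=1}
Op 1: UPDATE c=25 (auto-commit; committed c=25)
Op 2: BEGIN: in_txn=True, pending={}
Op 3: UPDATE c=18 (pending; pending now {c=18})
Op 4: ROLLBACK: discarded pending ['c']; in_txn=False
Op 5: BEGIN: in_txn=True, pending={}
Op 6: UPDATE e=9 (pending; pending now {e=9})
Op 7: UPDATE c=6 (pending; pending now {c=6, e=9})
Op 8: UPDATE c=18 (pending; pending now {c=18, e=9})
Op 9: ROLLBACK: discarded pending ['c', 'e']; in_txn=False
Op 10: BEGIN: in_txn=True, pending={}
ROLLBACK at op 4 discards: ['c']

Answer: c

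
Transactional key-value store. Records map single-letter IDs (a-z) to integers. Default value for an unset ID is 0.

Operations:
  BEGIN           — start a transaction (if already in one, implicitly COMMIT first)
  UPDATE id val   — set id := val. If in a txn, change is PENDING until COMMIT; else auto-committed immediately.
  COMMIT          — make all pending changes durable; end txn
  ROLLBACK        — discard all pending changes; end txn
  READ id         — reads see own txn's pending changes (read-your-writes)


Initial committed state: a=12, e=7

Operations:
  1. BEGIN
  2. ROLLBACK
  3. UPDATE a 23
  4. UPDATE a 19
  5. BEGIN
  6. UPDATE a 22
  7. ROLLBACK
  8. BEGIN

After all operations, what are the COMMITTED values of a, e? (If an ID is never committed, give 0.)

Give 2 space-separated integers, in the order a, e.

Initial committed: {a=12, e=7}
Op 1: BEGIN: in_txn=True, pending={}
Op 2: ROLLBACK: discarded pending []; in_txn=False
Op 3: UPDATE a=23 (auto-commit; committed a=23)
Op 4: UPDATE a=19 (auto-commit; committed a=19)
Op 5: BEGIN: in_txn=True, pending={}
Op 6: UPDATE a=22 (pending; pending now {a=22})
Op 7: ROLLBACK: discarded pending ['a']; in_txn=False
Op 8: BEGIN: in_txn=True, pending={}
Final committed: {a=19, e=7}

Answer: 19 7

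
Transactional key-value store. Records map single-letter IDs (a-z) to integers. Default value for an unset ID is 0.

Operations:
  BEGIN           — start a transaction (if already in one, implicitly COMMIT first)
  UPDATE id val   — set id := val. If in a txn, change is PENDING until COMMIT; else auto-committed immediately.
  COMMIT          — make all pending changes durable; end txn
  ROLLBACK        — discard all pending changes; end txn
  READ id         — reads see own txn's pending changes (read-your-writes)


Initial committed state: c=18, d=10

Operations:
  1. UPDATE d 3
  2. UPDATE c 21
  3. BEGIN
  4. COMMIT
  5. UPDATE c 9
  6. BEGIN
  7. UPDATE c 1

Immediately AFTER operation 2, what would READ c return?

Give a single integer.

Answer: 21

Derivation:
Initial committed: {c=18, d=10}
Op 1: UPDATE d=3 (auto-commit; committed d=3)
Op 2: UPDATE c=21 (auto-commit; committed c=21)
After op 2: visible(c) = 21 (pending={}, committed={c=21, d=3})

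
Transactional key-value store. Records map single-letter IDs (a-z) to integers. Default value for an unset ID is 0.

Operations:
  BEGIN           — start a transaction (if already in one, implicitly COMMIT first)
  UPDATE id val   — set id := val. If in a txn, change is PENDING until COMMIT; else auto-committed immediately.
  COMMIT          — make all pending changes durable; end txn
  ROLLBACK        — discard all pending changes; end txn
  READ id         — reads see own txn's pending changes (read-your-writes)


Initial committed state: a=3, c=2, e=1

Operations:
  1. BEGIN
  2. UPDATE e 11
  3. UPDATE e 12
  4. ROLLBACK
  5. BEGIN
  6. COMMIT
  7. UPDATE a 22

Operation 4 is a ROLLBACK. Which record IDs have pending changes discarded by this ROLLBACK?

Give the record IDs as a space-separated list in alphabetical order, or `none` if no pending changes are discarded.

Initial committed: {a=3, c=2, e=1}
Op 1: BEGIN: in_txn=True, pending={}
Op 2: UPDATE e=11 (pending; pending now {e=11})
Op 3: UPDATE e=12 (pending; pending now {e=12})
Op 4: ROLLBACK: discarded pending ['e']; in_txn=False
Op 5: BEGIN: in_txn=True, pending={}
Op 6: COMMIT: merged [] into committed; committed now {a=3, c=2, e=1}
Op 7: UPDATE a=22 (auto-commit; committed a=22)
ROLLBACK at op 4 discards: ['e']

Answer: e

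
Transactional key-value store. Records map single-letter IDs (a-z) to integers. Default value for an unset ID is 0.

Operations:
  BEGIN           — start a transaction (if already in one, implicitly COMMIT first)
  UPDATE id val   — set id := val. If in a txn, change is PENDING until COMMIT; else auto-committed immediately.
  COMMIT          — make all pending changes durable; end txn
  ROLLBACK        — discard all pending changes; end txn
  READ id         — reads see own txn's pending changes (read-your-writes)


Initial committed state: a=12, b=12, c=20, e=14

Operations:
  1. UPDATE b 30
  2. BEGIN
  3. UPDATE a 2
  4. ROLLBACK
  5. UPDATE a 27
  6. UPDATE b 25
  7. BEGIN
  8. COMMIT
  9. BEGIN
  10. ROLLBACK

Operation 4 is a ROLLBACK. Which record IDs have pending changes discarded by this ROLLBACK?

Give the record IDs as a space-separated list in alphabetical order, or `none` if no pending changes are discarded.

Initial committed: {a=12, b=12, c=20, e=14}
Op 1: UPDATE b=30 (auto-commit; committed b=30)
Op 2: BEGIN: in_txn=True, pending={}
Op 3: UPDATE a=2 (pending; pending now {a=2})
Op 4: ROLLBACK: discarded pending ['a']; in_txn=False
Op 5: UPDATE a=27 (auto-commit; committed a=27)
Op 6: UPDATE b=25 (auto-commit; committed b=25)
Op 7: BEGIN: in_txn=True, pending={}
Op 8: COMMIT: merged [] into committed; committed now {a=27, b=25, c=20, e=14}
Op 9: BEGIN: in_txn=True, pending={}
Op 10: ROLLBACK: discarded pending []; in_txn=False
ROLLBACK at op 4 discards: ['a']

Answer: a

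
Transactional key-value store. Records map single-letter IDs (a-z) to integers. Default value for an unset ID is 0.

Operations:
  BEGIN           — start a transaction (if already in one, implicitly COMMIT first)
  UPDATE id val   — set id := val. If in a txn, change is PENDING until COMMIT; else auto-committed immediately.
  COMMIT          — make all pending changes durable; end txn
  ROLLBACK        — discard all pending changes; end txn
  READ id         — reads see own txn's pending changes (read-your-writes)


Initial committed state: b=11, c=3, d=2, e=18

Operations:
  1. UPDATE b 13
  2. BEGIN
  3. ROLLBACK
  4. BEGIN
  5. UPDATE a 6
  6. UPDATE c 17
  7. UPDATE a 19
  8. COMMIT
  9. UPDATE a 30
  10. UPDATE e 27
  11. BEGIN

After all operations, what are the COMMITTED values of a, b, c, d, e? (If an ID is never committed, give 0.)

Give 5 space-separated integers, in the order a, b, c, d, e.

Answer: 30 13 17 2 27

Derivation:
Initial committed: {b=11, c=3, d=2, e=18}
Op 1: UPDATE b=13 (auto-commit; committed b=13)
Op 2: BEGIN: in_txn=True, pending={}
Op 3: ROLLBACK: discarded pending []; in_txn=False
Op 4: BEGIN: in_txn=True, pending={}
Op 5: UPDATE a=6 (pending; pending now {a=6})
Op 6: UPDATE c=17 (pending; pending now {a=6, c=17})
Op 7: UPDATE a=19 (pending; pending now {a=19, c=17})
Op 8: COMMIT: merged ['a', 'c'] into committed; committed now {a=19, b=13, c=17, d=2, e=18}
Op 9: UPDATE a=30 (auto-commit; committed a=30)
Op 10: UPDATE e=27 (auto-commit; committed e=27)
Op 11: BEGIN: in_txn=True, pending={}
Final committed: {a=30, b=13, c=17, d=2, e=27}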